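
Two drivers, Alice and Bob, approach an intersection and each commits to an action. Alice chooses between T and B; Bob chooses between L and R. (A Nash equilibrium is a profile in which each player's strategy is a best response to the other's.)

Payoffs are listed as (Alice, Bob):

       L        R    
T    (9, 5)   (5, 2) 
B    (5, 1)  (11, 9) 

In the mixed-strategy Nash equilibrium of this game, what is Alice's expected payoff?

37/5

First find y, the probability Bob plays L, from Alice's indifference between T and B: 9y + 5(1−y) = 5y + 11(1−y), giving y = 3/5.
Since Alice is indifferent in equilibrium, Alice's expected payoff equals the payoff from either row against (3/5, 2/5). Using T: 9(3/5) + 5(2/5) = 37/5.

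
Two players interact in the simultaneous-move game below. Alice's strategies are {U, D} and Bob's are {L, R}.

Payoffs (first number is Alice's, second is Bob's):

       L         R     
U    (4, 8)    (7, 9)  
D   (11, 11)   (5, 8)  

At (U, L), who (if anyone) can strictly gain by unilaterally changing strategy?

Alice at (U, L) earns 4; deviating to D yields 11 — a strict improvement.
Bob earns 8; deviating to R yields 9 — a strict improvement.
Both Alice and Bob have strictly profitable deviations.

Both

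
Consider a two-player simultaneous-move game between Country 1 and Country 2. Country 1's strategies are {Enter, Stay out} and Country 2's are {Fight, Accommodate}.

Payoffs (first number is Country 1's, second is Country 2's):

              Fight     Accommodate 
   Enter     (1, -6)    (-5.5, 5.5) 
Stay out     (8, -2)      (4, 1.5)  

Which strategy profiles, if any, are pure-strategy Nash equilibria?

(Stay out, Accommodate)

(Enter, Fight): Country 1 prefers Stay out (8 > 1); Country 2 prefers Accommodate (5.5 > -6) — not an equilibrium.
(Enter, Accommodate): Country 1 prefers Stay out (4 > -5.5) — not an equilibrium.
(Stay out, Fight): Country 2 prefers Accommodate (1.5 > -2) — not an equilibrium.
(Stay out, Accommodate): Country 1 gets 4 ≥ -5.5 from Enter, and Country 2 gets 1.5 ≥ -2 from Fight — Nash equilibrium.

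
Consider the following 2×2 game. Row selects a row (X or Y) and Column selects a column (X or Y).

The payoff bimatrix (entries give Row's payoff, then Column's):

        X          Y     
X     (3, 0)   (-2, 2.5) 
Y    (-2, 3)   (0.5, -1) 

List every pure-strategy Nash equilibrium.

(X, X): Column prefers Y (2.5 > 0) — not an equilibrium.
(X, Y): Row prefers Y (0.5 > -2) — not an equilibrium.
(Y, X): Row prefers X (3 > -2) — not an equilibrium.
(Y, Y): Column prefers X (3 > -1) — not an equilibrium.

none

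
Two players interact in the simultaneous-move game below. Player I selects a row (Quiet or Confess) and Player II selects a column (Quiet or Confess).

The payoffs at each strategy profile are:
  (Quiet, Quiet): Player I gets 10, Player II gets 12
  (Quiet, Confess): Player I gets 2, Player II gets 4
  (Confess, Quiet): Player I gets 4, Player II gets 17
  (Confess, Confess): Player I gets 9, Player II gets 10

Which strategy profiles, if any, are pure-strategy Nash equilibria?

(Quiet, Quiet): Player I gets 10 ≥ 4 from Confess, and Player II gets 12 ≥ 4 from Confess — Nash equilibrium.
(Quiet, Confess): Player I prefers Confess (9 > 2); Player II prefers Quiet (12 > 4) — not an equilibrium.
(Confess, Quiet): Player I prefers Quiet (10 > 4) — not an equilibrium.
(Confess, Confess): Player II prefers Quiet (17 > 10) — not an equilibrium.

(Quiet, Quiet)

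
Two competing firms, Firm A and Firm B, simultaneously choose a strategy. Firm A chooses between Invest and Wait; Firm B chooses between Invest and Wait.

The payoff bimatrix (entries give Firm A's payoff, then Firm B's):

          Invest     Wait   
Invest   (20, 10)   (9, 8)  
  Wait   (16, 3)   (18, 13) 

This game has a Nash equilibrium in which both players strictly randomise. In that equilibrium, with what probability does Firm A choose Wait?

Let p be the probability that Firm A plays Invest. In a completely mixed equilibrium, Firm B must be indifferent between Invest and Wait.
Firm B's expected payoff from Invest is 10p + 3(1−p); from Wait it is 8p + 13(1−p).
Setting these equal: 7p + 3 = −5p + 13, so p = 5/6.
Therefore Firm A plays Wait with probability 1 − 5/6 = 1/6.

1/6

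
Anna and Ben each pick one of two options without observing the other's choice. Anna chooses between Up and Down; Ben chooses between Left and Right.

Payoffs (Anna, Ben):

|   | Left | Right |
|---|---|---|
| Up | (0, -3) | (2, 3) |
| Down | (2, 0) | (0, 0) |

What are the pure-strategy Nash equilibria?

(Up, Left): Anna prefers Down (2 > 0); Ben prefers Right (3 > -3) — not an equilibrium.
(Up, Right): Anna gets 2 ≥ 0 from Down, and Ben gets 3 ≥ -3 from Left — Nash equilibrium.
(Down, Left): Anna gets 2 ≥ 0 from Up, and Ben gets 0 ≥ 0 from Right — Nash equilibrium.
(Down, Right): Anna prefers Up (2 > 0) — not an equilibrium.

(Up, Right) and (Down, Left)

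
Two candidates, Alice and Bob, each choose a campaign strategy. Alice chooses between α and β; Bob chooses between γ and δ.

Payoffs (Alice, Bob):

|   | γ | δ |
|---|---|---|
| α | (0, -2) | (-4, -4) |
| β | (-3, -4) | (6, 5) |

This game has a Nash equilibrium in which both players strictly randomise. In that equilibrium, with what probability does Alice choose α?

Let x be the probability that Alice plays α. In a completely mixed equilibrium, Bob must be indifferent between γ and δ.
Bob's expected payoff from γ is −2x − 4(1−x); from δ it is −4x + 5(1−x).
Setting these equal: 2x − 4 = −9x + 5, so x = 9/11.

9/11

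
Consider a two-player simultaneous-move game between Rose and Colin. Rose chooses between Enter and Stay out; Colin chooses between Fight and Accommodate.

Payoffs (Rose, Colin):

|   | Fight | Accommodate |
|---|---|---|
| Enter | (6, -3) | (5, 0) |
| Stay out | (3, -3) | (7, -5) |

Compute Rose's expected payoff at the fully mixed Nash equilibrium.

First find q, the probability Colin plays Fight, from Rose's indifference between Enter and Stay out: 6q + 5(1−q) = 3q + 7(1−q), giving q = 2/5.
Since Rose is indifferent in equilibrium, Rose's expected payoff equals the payoff from either row against (2/5, 3/5). Using Enter: 6(2/5) + 5(3/5) = 27/5.

27/5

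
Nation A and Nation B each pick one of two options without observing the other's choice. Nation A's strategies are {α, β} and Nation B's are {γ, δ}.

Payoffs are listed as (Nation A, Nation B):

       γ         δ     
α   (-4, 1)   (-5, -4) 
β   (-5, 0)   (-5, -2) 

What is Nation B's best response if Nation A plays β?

Against β, Nation B earns 0 from γ and -2 from δ.
So γ is the best response.

γ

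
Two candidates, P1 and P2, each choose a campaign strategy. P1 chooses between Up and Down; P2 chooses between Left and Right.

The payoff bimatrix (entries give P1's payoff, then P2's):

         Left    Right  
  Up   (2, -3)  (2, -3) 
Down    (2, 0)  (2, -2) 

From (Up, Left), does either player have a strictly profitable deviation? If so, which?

Neither

P1 at (Up, Left) earns 2; deviating to Down yields 2 — not better.
P2 earns -3; deviating to Right yields -3 — not better.
Neither player can strictly improve; the profile is a Nash equilibrium.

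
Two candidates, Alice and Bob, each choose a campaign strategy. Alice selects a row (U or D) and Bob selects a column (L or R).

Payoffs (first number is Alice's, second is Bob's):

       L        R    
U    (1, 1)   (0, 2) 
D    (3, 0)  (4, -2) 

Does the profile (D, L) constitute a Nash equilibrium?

Yes

At (D, L), Alice earns 3; switching to U would give 1, so Alice has no profitable deviation.
Bob earns 0; switching to R would give -2, so Bob has no profitable deviation.
Neither player can gain by a unilateral deviation, so this profile is a Nash equilibrium.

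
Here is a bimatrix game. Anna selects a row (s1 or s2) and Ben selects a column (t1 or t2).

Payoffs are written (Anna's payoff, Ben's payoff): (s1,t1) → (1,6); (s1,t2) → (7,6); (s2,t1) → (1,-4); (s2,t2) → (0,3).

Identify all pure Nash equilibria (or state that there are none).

(s1, t1): Anna gets 1 ≥ 1 from s2, and Ben gets 6 ≥ 6 from t2 — Nash equilibrium.
(s1, t2): Anna gets 7 ≥ 0 from s2, and Ben gets 6 ≥ 6 from t1 — Nash equilibrium.
(s2, t1): Ben prefers t2 (3 > -4) — not an equilibrium.
(s2, t2): Anna prefers s1 (7 > 0) — not an equilibrium.

(s1, t1) and (s1, t2)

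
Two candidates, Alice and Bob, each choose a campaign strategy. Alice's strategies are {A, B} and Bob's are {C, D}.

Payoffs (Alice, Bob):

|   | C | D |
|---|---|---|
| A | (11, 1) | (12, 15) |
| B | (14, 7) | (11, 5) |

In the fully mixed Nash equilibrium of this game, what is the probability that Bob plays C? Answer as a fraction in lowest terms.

Let y be the probability that Bob plays C. In a completely mixed equilibrium, Alice must be indifferent between A and B.
Alice's expected payoff from A is 11y + 12(1−y); from B it is 14y + 11(1−y).
Setting these equal: −y + 12 = 3y + 11, so y = 1/4.

1/4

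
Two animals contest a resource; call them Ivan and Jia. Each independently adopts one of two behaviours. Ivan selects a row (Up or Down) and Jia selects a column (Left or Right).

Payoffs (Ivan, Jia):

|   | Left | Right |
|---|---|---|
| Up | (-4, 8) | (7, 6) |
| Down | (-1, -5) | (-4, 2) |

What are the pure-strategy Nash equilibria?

(Up, Left): Ivan prefers Down (-1 > -4) — not an equilibrium.
(Up, Right): Jia prefers Left (8 > 6) — not an equilibrium.
(Down, Left): Jia prefers Right (2 > -5) — not an equilibrium.
(Down, Right): Ivan prefers Up (7 > -4) — not an equilibrium.

none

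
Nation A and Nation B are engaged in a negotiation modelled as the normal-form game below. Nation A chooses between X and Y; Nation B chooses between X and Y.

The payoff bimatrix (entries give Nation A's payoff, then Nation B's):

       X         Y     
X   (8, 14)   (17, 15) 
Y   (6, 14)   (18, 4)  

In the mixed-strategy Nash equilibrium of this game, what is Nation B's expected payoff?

14

First find p, the probability Nation A plays X, from Nation B's indifference between X and Y: 14p + 14(1−p) = 15p + 4(1−p), giving p = 10/11.
Since Nation B is indifferent in equilibrium, Nation B's expected payoff equals the payoff from either column against (10/11, 1/11). Using X: 14(10/11) + 14(1/11) = 14.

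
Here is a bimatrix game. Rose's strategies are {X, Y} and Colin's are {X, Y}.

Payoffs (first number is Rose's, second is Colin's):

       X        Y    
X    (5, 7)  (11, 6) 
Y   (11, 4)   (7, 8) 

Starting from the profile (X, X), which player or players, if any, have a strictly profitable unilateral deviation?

Rose at (X, X) earns 5; deviating to Y yields 11 — a strict improvement.
Colin earns 7; deviating to Y yields 6 — not better.
Only Rose has a strictly profitable deviation.

Rose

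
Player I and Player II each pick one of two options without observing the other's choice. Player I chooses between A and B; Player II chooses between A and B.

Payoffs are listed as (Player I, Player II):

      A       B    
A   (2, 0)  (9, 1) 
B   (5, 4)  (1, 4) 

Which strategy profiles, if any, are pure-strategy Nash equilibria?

(A, A): Player I prefers B (5 > 2); Player II prefers B (1 > 0) — not an equilibrium.
(A, B): Player I gets 9 ≥ 1 from B, and Player II gets 1 ≥ 0 from A — Nash equilibrium.
(B, A): Player I gets 5 ≥ 2 from A, and Player II gets 4 ≥ 4 from B — Nash equilibrium.
(B, B): Player I prefers A (9 > 1) — not an equilibrium.

(A, B) and (B, A)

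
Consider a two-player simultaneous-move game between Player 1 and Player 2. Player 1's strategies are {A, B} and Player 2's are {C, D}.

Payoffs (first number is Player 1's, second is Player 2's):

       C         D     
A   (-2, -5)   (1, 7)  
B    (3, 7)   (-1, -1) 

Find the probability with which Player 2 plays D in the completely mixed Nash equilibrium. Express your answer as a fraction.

5/7

Let c be the probability that Player 2 plays C. In a completely mixed equilibrium, Player 1 must be indifferent between A and B.
Player 1's expected payoff from A is −2c + (1−c); from B it is 3c − (1−c).
Setting these equal: −3c + 1 = 4c − 1, so c = 2/7.
Therefore Player 2 plays D with probability 1 − 2/7 = 5/7.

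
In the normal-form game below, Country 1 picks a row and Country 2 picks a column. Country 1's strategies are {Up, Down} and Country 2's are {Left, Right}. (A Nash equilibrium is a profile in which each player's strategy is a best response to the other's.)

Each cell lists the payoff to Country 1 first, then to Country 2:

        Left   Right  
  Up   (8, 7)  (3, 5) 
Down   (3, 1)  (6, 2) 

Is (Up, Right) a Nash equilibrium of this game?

At (Up, Right), Country 1 earns 3; switching to Down would give 6, so Country 1 would deviate.
Country 2 earns 5; switching to Left would give 7, so Country 2 would deviate.
Since at least one player can profitably deviate, this is not a Nash equilibrium.

No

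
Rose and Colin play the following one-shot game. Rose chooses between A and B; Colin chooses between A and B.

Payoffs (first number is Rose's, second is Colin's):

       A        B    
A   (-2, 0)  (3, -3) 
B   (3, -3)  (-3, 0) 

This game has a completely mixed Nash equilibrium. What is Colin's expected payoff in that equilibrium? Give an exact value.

-3/2

First find p, the probability Rose plays A, from Colin's indifference between A and B: −3(1−p) = −3p, giving p = 1/2.
Since Colin is indifferent in equilibrium, Colin's expected payoff equals the payoff from either column against (1/2, 1/2). Using A: −3(1/2) = -3/2.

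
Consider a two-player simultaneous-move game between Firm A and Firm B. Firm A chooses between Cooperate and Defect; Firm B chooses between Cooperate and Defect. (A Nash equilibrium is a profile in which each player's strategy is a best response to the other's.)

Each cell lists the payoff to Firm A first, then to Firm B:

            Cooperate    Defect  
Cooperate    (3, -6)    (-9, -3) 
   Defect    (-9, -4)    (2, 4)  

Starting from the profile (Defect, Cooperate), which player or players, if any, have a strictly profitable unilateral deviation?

Both

Firm A at (Defect, Cooperate) earns -9; deviating to Cooperate yields 3 — a strict improvement.
Firm B earns -4; deviating to Defect yields 4 — a strict improvement.
Both Firm A and Firm B have strictly profitable deviations.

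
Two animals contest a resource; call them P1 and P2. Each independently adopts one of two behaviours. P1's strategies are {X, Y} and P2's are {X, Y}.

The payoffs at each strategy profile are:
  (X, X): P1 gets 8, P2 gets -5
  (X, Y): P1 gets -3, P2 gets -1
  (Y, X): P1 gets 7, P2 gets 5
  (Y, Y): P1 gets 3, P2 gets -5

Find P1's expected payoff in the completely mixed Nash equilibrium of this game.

First find q, the probability P2 plays X, from P1's indifference between X and Y: 8q − 3(1−q) = 7q + 3(1−q), giving q = 6/7.
Since P1 is indifferent in equilibrium, P1's expected payoff equals the payoff from either row against (6/7, 1/7). Using X: 8(6/7) − 3(1/7) = 45/7.

45/7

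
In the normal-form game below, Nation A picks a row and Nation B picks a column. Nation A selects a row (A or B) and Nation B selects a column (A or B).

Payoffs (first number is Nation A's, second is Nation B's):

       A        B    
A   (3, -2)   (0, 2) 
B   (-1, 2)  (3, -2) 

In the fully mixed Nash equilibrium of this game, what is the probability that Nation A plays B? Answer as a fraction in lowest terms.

1/2

Let p be the probability that Nation A plays A. In a completely mixed equilibrium, Nation B must be indifferent between A and B.
Nation B's expected payoff from A is −2p + 2(1−p); from B it is 2p − 2(1−p).
Setting these equal: −4p + 2 = 4p − 2, so p = 1/2.
Therefore Nation A plays B with probability 1 − 1/2 = 1/2.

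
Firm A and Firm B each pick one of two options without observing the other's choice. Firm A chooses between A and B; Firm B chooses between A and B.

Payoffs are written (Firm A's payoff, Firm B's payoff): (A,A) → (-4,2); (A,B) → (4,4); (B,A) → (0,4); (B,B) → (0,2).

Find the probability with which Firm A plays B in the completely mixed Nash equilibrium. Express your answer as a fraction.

Let r be the probability that Firm A plays A. In a completely mixed equilibrium, Firm B must be indifferent between A and B.
Firm B's expected payoff from A is 2r + 4(1−r); from B it is 4r + 2(1−r).
Setting these equal: −2r + 4 = 2r + 2, so r = 1/2.
Therefore Firm A plays B with probability 1 − 1/2 = 1/2.

1/2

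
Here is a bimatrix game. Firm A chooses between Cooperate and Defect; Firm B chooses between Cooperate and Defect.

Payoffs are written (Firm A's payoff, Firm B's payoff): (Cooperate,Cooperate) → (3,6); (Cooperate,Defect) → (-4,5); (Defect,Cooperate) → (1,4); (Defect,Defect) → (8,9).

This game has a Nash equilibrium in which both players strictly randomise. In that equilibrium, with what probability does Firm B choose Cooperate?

6/7

Let q be the probability that Firm B plays Cooperate. In a completely mixed equilibrium, Firm A must be indifferent between Cooperate and Defect.
Firm A's expected payoff from Cooperate is 3q − 4(1−q); from Defect it is q + 8(1−q).
Setting these equal: 7q − 4 = −7q + 8, so q = 6/7.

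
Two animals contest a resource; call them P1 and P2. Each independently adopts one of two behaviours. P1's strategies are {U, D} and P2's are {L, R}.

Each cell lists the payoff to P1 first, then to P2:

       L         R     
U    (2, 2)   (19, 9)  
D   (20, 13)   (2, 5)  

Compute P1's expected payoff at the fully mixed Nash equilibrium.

376/35

First find y, the probability P2 plays L, from P1's indifference between U and D: 2y + 19(1−y) = 20y + 2(1−y), giving y = 17/35.
Since P1 is indifferent in equilibrium, P1's expected payoff equals the payoff from either row against (17/35, 18/35). Using U: 2(17/35) + 19(18/35) = 376/35.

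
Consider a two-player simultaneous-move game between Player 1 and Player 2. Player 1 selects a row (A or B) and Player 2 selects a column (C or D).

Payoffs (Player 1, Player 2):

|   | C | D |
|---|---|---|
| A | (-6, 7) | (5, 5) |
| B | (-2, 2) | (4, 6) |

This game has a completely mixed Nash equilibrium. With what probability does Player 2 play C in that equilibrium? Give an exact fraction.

Let c be the probability that Player 2 plays C. In a completely mixed equilibrium, Player 1 must be indifferent between A and B.
Player 1's expected payoff from A is −6c + 5(1−c); from B it is −2c + 4(1−c).
Setting these equal: −11c + 5 = −6c + 4, so c = 1/5.

1/5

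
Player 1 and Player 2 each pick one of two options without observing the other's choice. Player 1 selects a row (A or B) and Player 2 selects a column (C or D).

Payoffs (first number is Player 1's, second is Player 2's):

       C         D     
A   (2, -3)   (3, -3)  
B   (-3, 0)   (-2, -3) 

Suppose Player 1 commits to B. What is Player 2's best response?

C

Against B, Player 2 earns 0 from C and -3 from D.
So C is the best response.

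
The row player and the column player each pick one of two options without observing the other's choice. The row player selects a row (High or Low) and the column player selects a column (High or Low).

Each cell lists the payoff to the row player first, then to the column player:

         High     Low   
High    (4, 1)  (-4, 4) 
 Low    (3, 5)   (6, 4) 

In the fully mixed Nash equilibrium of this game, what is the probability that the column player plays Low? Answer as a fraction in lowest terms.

Let y be the probability that the column player plays High. In a completely mixed equilibrium, the row player must be indifferent between High and Low.
The row player's expected payoff from High is 4y − 4(1−y); from Low it is 3y + 6(1−y).
Setting these equal: 8y − 4 = −3y + 6, so y = 10/11.
Therefore the column player plays Low with probability 1 − 10/11 = 1/11.

1/11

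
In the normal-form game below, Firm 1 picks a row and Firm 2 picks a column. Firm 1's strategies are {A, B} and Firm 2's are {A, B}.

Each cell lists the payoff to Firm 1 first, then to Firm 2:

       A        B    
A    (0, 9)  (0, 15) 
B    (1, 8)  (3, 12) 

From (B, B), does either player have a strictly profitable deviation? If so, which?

Neither

Firm 1 at (B, B) earns 3; deviating to A yields 0 — not better.
Firm 2 earns 12; deviating to A yields 8 — not better.
Neither player can strictly improve; the profile is a Nash equilibrium.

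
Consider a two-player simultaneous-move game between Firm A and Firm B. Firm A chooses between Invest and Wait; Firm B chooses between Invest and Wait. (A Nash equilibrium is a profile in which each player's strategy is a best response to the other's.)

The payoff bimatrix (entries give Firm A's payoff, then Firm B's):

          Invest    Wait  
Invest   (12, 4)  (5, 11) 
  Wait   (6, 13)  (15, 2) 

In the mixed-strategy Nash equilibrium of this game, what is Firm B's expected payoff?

15/2

First find p, the probability Firm A plays Invest, from Firm B's indifference between Invest and Wait: 4p + 13(1−p) = 11p + 2(1−p), giving p = 11/18.
Since Firm B is indifferent in equilibrium, Firm B's expected payoff equals the payoff from either column against (11/18, 7/18). Using Invest: 4(11/18) + 13(7/18) = 15/2.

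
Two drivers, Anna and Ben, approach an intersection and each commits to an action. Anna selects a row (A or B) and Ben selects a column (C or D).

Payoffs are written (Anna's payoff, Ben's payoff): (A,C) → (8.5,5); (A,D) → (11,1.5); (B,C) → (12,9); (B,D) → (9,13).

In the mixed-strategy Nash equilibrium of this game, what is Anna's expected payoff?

First find y, the probability Ben plays C, from Anna's indifference between A and B: 8.5y + 11(1−y) = 12y + 9(1−y), giving y = 4/11.
Since Anna is indifferent in equilibrium, Anna's expected payoff equals the payoff from either row against (4/11, 7/11). Using A: 8.5(4/11) + 11(7/11) = 111/11.

111/11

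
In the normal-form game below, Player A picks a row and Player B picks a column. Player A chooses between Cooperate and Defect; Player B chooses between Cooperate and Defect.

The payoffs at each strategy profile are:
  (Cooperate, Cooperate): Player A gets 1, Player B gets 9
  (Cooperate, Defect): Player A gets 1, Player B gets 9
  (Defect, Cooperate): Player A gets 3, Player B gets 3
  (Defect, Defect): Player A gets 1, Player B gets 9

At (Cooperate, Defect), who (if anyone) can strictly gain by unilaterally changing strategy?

Player A at (Cooperate, Defect) earns 1; deviating to Defect yields 1 — not better.
Player B earns 9; deviating to Cooperate yields 9 — not better.
Neither player can strictly improve; the profile is a Nash equilibrium.

Neither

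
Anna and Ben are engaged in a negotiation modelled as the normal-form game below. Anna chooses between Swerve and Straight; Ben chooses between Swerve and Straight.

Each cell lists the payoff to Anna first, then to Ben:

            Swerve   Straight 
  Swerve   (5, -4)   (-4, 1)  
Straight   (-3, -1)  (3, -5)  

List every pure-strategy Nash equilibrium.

none

(Swerve, Swerve): Ben prefers Straight (1 > -4) — not an equilibrium.
(Swerve, Straight): Anna prefers Straight (3 > -4) — not an equilibrium.
(Straight, Swerve): Anna prefers Swerve (5 > -3) — not an equilibrium.
(Straight, Straight): Ben prefers Swerve (-1 > -5) — not an equilibrium.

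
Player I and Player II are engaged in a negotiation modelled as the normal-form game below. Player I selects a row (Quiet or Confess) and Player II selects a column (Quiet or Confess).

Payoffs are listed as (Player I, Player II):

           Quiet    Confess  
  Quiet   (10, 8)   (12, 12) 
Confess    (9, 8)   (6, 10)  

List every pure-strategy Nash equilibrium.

(Quiet, Confess)

(Quiet, Quiet): Player II prefers Confess (12 > 8) — not an equilibrium.
(Quiet, Confess): Player I gets 12 ≥ 6 from Confess, and Player II gets 12 ≥ 8 from Quiet — Nash equilibrium.
(Confess, Quiet): Player I prefers Quiet (10 > 9); Player II prefers Confess (10 > 8) — not an equilibrium.
(Confess, Confess): Player I prefers Quiet (12 > 6) — not an equilibrium.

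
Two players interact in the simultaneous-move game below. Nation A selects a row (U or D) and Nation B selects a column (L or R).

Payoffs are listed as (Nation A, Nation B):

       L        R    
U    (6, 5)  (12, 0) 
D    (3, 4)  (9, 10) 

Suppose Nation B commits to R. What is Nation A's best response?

U

Against R, Nation A earns 12 from U and 9 from D.
So U is the best response.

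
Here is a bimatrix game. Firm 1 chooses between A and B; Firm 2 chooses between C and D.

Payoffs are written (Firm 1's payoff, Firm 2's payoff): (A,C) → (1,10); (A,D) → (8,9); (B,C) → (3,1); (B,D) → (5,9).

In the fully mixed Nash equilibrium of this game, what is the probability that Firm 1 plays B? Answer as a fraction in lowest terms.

1/9

Let p be the probability that Firm 1 plays A. In a completely mixed equilibrium, Firm 2 must be indifferent between C and D.
Firm 2's expected payoff from C is 10p + (1−p); from D it is 9p + 9(1−p).
Setting these equal: 9p + 1 = 9, so p = 8/9.
Therefore Firm 1 plays B with probability 1 − 8/9 = 1/9.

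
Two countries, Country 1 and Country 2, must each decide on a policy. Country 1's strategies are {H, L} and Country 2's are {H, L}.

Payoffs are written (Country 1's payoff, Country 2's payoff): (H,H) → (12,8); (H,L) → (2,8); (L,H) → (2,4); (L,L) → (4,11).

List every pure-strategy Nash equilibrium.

(H, H): Country 1 gets 12 ≥ 2 from L, and Country 2 gets 8 ≥ 8 from L — Nash equilibrium.
(H, L): Country 1 prefers L (4 > 2) — not an equilibrium.
(L, H): Country 1 prefers H (12 > 2); Country 2 prefers L (11 > 4) — not an equilibrium.
(L, L): Country 1 gets 4 ≥ 2 from H, and Country 2 gets 11 ≥ 4 from H — Nash equilibrium.

(H, H) and (L, L)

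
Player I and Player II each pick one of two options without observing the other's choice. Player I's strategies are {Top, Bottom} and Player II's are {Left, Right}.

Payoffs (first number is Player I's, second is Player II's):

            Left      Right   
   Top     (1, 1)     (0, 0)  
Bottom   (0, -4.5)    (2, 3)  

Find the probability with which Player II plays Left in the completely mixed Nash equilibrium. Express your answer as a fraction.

2/3

Let y be the probability that Player II plays Left. In a completely mixed equilibrium, Player I must be indifferent between Top and Bottom.
Player I's expected payoff from Top is y; from Bottom it is 2(1−y).
Setting these equal: y = −2y + 2, so y = 2/3.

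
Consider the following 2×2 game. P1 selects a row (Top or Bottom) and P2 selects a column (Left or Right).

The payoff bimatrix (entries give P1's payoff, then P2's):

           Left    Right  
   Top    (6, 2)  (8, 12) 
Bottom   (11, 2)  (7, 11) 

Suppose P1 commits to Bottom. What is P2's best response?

Against Bottom, P2 earns 2 from Left and 11 from Right.
So Right is the best response.

Right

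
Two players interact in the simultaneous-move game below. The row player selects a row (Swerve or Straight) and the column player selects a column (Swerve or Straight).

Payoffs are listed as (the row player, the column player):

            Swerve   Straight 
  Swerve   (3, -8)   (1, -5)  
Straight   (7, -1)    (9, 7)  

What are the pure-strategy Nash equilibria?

(Swerve, Swerve): the row player prefers Straight (7 > 3); the column player prefers Straight (-5 > -8) — not an equilibrium.
(Swerve, Straight): the row player prefers Straight (9 > 1) — not an equilibrium.
(Straight, Swerve): the column player prefers Straight (7 > -1) — not an equilibrium.
(Straight, Straight): the row player gets 9 ≥ 1 from Swerve, and the column player gets 7 ≥ -1 from Swerve — Nash equilibrium.

(Straight, Straight)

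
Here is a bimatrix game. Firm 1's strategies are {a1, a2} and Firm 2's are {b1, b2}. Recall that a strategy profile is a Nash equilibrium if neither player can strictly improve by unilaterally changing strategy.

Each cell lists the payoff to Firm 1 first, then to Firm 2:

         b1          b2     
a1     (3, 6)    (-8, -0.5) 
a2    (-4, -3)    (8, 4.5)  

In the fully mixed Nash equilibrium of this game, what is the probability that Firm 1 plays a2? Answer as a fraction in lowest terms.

Let x be the probability that Firm 1 plays a1. In a completely mixed equilibrium, Firm 2 must be indifferent between b1 and b2.
Firm 2's expected payoff from b1 is 6x − 3(1−x); from b2 it is −0.5x + 4.5(1−x).
Setting these equal: 9x − 3 = −5x + 4.5, so x = 15/28.
Therefore Firm 1 plays a2 with probability 1 − 15/28 = 13/28.

13/28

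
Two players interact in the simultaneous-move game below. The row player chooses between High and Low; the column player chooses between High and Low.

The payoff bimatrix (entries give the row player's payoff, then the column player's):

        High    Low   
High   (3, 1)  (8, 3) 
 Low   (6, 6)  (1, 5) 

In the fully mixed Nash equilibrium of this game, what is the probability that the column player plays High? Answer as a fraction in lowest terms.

Let y be the probability that the column player plays High. In a completely mixed equilibrium, the row player must be indifferent between High and Low.
The row player's expected payoff from High is 3y + 8(1−y); from Low it is 6y + (1−y).
Setting these equal: −5y + 8 = 5y + 1, so y = 7/10.

7/10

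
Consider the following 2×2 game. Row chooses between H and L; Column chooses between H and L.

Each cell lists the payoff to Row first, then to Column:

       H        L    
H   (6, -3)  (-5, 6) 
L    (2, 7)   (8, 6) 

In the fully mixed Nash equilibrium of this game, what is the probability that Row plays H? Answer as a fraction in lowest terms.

Let r be the probability that Row plays H. In a completely mixed equilibrium, Column must be indifferent between H and L.
Column's expected payoff from H is −3r + 7(1−r); from L it is 6r + 6(1−r).
Setting these equal: −10r + 7 = 6, so r = 1/10.

1/10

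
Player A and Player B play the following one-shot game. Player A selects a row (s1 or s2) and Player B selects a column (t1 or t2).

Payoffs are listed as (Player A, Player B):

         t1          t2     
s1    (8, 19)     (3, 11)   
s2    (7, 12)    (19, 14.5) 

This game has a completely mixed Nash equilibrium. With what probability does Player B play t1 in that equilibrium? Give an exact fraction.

16/17

Let y be the probability that Player B plays t1. In a completely mixed equilibrium, Player A must be indifferent between s1 and s2.
Player A's expected payoff from s1 is 8y + 3(1−y); from s2 it is 7y + 19(1−y).
Setting these equal: 5y + 3 = −12y + 19, so y = 16/17.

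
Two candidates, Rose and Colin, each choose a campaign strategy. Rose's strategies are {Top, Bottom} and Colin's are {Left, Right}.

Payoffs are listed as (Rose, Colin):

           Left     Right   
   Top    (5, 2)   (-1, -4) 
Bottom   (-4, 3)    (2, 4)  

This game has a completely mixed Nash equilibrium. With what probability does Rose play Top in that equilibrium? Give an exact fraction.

1/7

Let x be the probability that Rose plays Top. In a completely mixed equilibrium, Colin must be indifferent between Left and Right.
Colin's expected payoff from Left is 2x + 3(1−x); from Right it is −4x + 4(1−x).
Setting these equal: −x + 3 = −8x + 4, so x = 1/7.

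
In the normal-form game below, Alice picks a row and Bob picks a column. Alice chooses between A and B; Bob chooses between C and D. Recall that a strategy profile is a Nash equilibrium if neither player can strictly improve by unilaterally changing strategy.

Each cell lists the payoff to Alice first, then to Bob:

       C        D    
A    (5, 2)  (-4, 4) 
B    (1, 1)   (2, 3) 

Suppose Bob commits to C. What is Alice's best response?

Against C, Alice earns 5 from A and 1 from B.
So A is the best response.

A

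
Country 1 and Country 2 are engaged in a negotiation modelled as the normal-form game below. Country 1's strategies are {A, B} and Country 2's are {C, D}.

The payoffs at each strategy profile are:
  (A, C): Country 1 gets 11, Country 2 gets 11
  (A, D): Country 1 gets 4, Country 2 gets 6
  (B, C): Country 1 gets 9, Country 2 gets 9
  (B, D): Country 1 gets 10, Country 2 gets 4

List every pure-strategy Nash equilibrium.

(A, C)

(A, C): Country 1 gets 11 ≥ 9 from B, and Country 2 gets 11 ≥ 6 from D — Nash equilibrium.
(A, D): Country 1 prefers B (10 > 4); Country 2 prefers C (11 > 6) — not an equilibrium.
(B, C): Country 1 prefers A (11 > 9) — not an equilibrium.
(B, D): Country 2 prefers C (9 > 4) — not an equilibrium.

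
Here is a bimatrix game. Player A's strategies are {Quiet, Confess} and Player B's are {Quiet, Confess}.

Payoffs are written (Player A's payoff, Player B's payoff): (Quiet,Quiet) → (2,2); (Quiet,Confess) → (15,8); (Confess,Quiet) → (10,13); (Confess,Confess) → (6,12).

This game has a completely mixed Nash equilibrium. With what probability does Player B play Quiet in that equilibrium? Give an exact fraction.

Let y be the probability that Player B plays Quiet. In a completely mixed equilibrium, Player A must be indifferent between Quiet and Confess.
Player A's expected payoff from Quiet is 2y + 15(1−y); from Confess it is 10y + 6(1−y).
Setting these equal: −13y + 15 = 4y + 6, so y = 9/17.

9/17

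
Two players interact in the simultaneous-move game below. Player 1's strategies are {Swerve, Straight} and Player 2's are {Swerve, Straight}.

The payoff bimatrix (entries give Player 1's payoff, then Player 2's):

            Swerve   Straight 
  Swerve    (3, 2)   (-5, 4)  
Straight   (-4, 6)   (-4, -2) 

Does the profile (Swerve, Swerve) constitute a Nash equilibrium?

At (Swerve, Swerve), Player 1 earns 3; switching to Straight would give -4, so Player 1 has no profitable deviation.
Player 2 earns 2; switching to Straight would give 4, so Player 2 would deviate.
Since at least one player can profitably deviate, this is not a Nash equilibrium.

No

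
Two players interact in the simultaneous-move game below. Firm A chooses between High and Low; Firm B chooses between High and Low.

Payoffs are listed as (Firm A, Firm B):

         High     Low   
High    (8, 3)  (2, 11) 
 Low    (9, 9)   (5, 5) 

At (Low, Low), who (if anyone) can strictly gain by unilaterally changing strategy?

Firm A at (Low, Low) earns 5; deviating to High yields 2 — not better.
Firm B earns 5; deviating to High yields 9 — a strict improvement.
Only Firm B has a strictly profitable deviation.

Firm B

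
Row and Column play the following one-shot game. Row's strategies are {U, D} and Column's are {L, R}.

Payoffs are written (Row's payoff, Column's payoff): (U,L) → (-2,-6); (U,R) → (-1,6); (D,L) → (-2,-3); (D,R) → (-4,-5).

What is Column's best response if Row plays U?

R

Against U, Column earns -6 from L and 6 from R.
So R is the best response.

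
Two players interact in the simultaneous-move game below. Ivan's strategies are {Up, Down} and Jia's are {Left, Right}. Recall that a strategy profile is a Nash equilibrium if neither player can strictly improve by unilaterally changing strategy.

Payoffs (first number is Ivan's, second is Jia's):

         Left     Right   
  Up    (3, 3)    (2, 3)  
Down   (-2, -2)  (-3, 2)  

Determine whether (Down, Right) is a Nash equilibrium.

No

At (Down, Right), Ivan earns -3; switching to Up would give 2, so Ivan would deviate.
Jia earns 2; switching to Left would give -2, so Jia has no profitable deviation.
Since at least one player can profitably deviate, this is not a Nash equilibrium.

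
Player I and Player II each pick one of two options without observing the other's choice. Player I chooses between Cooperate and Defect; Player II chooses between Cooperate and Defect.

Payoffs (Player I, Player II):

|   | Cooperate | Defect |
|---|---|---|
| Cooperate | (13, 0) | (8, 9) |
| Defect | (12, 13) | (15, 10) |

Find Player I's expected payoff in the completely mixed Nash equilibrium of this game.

First find y, the probability Player II plays Cooperate, from Player I's indifference between Cooperate and Defect: 13y + 8(1−y) = 12y + 15(1−y), giving y = 7/8.
Since Player I is indifferent in equilibrium, Player I's expected payoff equals the payoff from either row against (7/8, 1/8). Using Cooperate: 13(7/8) + 8(1/8) = 99/8.

99/8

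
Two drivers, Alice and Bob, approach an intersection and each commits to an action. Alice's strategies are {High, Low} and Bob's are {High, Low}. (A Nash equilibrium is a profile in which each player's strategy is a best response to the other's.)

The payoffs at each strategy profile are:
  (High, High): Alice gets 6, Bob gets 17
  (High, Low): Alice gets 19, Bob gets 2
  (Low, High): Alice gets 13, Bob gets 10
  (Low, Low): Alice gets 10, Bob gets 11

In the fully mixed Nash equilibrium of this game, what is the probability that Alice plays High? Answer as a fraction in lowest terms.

Let r be the probability that Alice plays High. In a completely mixed equilibrium, Bob must be indifferent between High and Low.
Bob's expected payoff from High is 17r + 10(1−r); from Low it is 2r + 11(1−r).
Setting these equal: 7r + 10 = −9r + 11, so r = 1/16.

1/16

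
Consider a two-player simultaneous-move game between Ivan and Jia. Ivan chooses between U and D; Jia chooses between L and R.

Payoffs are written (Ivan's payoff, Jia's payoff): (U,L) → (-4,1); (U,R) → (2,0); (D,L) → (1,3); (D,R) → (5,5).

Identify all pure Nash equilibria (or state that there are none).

(U, L): Ivan prefers D (1 > -4) — not an equilibrium.
(U, R): Ivan prefers D (5 > 2); Jia prefers L (1 > 0) — not an equilibrium.
(D, L): Jia prefers R (5 > 3) — not an equilibrium.
(D, R): Ivan gets 5 ≥ 2 from U, and Jia gets 5 ≥ 3 from L — Nash equilibrium.

(D, R)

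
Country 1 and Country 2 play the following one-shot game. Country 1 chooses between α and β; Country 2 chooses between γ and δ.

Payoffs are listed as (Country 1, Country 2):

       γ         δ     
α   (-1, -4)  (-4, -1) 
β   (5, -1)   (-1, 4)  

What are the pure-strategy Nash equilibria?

(β, δ)

(α, γ): Country 1 prefers β (5 > -1); Country 2 prefers δ (-1 > -4) — not an equilibrium.
(α, δ): Country 1 prefers β (-1 > -4) — not an equilibrium.
(β, γ): Country 2 prefers δ (4 > -1) — not an equilibrium.
(β, δ): Country 1 gets -1 ≥ -4 from α, and Country 2 gets 4 ≥ -1 from γ — Nash equilibrium.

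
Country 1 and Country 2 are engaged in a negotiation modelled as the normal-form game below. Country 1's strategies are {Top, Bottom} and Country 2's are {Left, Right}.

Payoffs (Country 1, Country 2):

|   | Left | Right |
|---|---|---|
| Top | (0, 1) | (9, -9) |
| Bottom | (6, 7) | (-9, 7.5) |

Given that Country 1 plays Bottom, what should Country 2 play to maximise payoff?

Against Bottom, Country 2 earns 7 from Left and 7.5 from Right.
So Right is the best response.

Right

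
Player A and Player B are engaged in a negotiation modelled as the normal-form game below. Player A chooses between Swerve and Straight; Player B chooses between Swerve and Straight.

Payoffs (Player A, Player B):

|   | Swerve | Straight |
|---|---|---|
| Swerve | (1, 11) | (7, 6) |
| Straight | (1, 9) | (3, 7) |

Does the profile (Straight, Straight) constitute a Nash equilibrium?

At (Straight, Straight), Player A earns 3; switching to Swerve would give 7, so Player A would deviate.
Player B earns 7; switching to Swerve would give 9, so Player B would deviate.
Since at least one player can profitably deviate, this is not a Nash equilibrium.

No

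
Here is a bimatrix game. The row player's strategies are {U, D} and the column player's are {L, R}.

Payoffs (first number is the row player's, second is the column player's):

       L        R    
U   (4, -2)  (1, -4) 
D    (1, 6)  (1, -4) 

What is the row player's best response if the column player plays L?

Against L, the row player earns 4 from U and 1 from D.
So U is the best response.

U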